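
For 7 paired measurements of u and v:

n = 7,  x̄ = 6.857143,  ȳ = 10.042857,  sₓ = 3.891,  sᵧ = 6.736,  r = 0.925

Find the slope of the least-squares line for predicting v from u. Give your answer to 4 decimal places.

1.6013

b = r · sᵧ/sₓ = 0.925 · 6.736/3.891 = 1.601336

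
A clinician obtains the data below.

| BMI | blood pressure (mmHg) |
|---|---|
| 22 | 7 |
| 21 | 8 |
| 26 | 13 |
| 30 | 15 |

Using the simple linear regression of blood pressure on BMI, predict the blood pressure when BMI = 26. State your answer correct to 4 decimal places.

11.8768

n = 4, Σx = 99, Σy = 43, Σxy = 1110, Σx² = 2501
Sxx = Σx² − (Σx)²/n = 2501 − 2450.25 = 50.75
Sxy = Σxy − (Σx)(Σy)/n = 1110 − 1064.25 = 45.75
b = Sxy/Sxx = 45.75/50.75 = 0.901478
a = ȳ − b·x̄ = 10.75 − 0.901478·24.75 = -11.561576
ŷ(26) = a + b·26 = -11.561576 + 0.901478·26 = 11.876847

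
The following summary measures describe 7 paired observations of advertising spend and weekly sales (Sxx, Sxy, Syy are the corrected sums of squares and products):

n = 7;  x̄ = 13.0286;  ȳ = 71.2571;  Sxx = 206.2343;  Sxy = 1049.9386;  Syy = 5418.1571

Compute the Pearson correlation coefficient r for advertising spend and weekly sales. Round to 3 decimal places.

r = Sxy/√(Sxx·Syy) = 1049.9386/√(1117409.836809) = 1049.9386/1057.076079 = 0.993248

0.993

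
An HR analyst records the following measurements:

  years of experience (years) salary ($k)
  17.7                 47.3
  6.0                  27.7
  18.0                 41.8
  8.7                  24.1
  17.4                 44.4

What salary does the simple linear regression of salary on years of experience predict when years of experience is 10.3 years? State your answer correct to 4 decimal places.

31.5096

n = 5, Σx = 67.8, Σy = 185.3, Σxy = 2738.04, Σx² = 1051.74
Sxx = Σx² − (Σx)²/n = 1051.74 − 919.368 = 132.372
Sxy = Σxy − (Σx)(Σy)/n = 2738.04 − 2512.668 = 225.372
b = Sxy/Sxx = 225.372/132.372 = 1.702565
a = ȳ − b·x̄ = 37.06 − 1.702565·13.56 = 13.973212
ŷ(10.3) = a + b·10.3 = 13.973212 + 1.702565·10.3 = 31.509636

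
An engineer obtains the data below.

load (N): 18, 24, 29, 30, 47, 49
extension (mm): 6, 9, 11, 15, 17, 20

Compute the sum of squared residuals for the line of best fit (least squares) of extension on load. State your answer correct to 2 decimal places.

14.45

n = 6, Σx = 197, Σy = 78, Σxy = 2872, Σx² = 7251, Σy² = 1152
Sxx = Σx² − (Σx)²/n = 7251 − 6468.166667 = 782.833333
Sxy = Σxy − (Σx)(Σy)/n = 2872 − 2561 = 311
Syy = Σy² − (Σy)²/n = 1152 − 1014 = 138
b = Sxy/Sxx = 311/782.833333 = 0.397275
SSE = Syy − b·Sxy = 138 − 0.397275·311 = 14.447520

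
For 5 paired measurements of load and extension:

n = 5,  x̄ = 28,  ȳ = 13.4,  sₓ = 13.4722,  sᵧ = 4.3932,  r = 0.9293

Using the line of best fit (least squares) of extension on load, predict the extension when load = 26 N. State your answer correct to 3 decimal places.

b = r · sᵧ/sₓ = 0.9293 · 4.3932/13.4722 = 0.303039
a = ȳ − b·x̄ = 13.4 − 0.303039·28 = 4.914911
ŷ(26) = a + b·26 = 4.914911 + 0.303039·26 = 12.793922

12.794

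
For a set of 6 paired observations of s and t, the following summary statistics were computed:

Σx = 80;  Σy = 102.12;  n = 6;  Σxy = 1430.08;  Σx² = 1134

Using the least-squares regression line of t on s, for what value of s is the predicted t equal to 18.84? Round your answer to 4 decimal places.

15.1229

Sxx = Σx² − (Σx)²/n = 1134 − 1066.666667 = 67.333333
Sxy = Σxy − (Σx)(Σy)/n = 1430.08 − 1361.6 = 68.48
b = Sxy/Sxx = 68.48/67.333333 = 1.017030
a = ȳ − b·x̄ = 17.02 − 1.017030·13.333333 = 3.459604
Set a + b·x = 18.84: x = (18.84 − 3.459604) / 1.017030 = 15.122858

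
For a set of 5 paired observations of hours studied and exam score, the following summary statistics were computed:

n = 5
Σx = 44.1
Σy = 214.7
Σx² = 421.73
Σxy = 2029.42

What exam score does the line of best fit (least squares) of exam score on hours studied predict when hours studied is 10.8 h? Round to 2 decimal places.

Sxx = Σx² − (Σx)²/n = 421.73 − 388.962 = 32.768
Sxy = Σxy − (Σx)(Σy)/n = 2029.42 − 1893.654 = 135.766
b = Sxy/Sxx = 135.766/32.768 = 4.143250
a = ȳ − b·x̄ = 42.94 − 4.143250·8.82 = 6.396539
ŷ(10.8) = a + b·10.8 = 6.396539 + 4.143250·10.8 = 51.143634

51.14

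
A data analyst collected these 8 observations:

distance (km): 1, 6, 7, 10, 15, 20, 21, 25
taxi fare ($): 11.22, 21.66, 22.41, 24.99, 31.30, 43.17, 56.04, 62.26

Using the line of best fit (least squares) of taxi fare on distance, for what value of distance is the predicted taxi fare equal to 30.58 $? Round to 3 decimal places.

11.406

n = 8, Σx = 105, Σy = 273.05, Σxy = 4614.19, Σx² = 1877
Sxx = Σx² − (Σx)²/n = 1877 − 1378.125 = 498.875
Sxy = Σxy − (Σx)(Σy)/n = 4614.19 − 3583.78125 = 1030.40875
b = Sxy/Sxx = 1030.40875/498.875 = 2.065465
a = ȳ − b·x̄ = 34.13125 − 2.065465·13.125 = 7.022025
Set a + b·x = 30.58: x = (30.58 − 7.022025) / 2.065465 = 11.405653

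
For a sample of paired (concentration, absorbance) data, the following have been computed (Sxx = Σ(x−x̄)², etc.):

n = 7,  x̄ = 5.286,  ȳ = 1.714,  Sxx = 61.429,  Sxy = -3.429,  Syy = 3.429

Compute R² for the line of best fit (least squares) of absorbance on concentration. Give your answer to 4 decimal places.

0.0558

R² = Sxy²/(Sxx·Syy) = (-3.429)²/(61.429·3.429) = 0.055821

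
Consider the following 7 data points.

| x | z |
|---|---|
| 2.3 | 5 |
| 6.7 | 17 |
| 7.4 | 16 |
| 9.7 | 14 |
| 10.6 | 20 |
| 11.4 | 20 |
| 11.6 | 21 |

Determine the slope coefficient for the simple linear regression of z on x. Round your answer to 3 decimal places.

n = 7, Σx = 59.7, Σy = 113, Σxy = 1063.2, Σx² = 575.91
Sxx = Σx² − (Σx)²/n = 575.91 − 509.155714 = 66.754286
Sxy = Σxy − (Σx)(Σy)/n = 1063.2 − 963.728571 = 99.471429
b = Sxy/Sxx = 99.471429/66.754286 = 1.490113

1.490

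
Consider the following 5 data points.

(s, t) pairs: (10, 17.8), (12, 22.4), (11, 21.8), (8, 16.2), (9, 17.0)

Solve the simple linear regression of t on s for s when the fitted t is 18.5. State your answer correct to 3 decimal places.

n = 5, Σx = 50, Σy = 95.2, Σxy = 969.2, Σx² = 510
Sxx = Σx² − (Σx)²/n = 510 − 500 = 10
Sxy = Σxy − (Σx)(Σy)/n = 969.2 − 952 = 17.2
b = Sxy/Sxx = 17.2/10 = 1.72
a = ȳ − b·x̄ = 19.04 − 1.72·10 = 1.84
Set a + b·x = 18.5: x = (18.5 − 1.84) / 1.72 = 9.686047

9.686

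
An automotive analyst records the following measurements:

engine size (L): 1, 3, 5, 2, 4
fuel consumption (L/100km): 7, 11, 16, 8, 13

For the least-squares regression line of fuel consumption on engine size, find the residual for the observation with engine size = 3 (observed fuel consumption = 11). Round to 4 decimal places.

0.0000

n = 5, Σx = 15, Σy = 55, Σxy = 188, Σx² = 55
Sxx = Σx² − (Σx)²/n = 55 − 45 = 10
Sxy = Σxy − (Σx)(Σy)/n = 188 − 165 = 23
b = Sxy/Sxx = 23/10 = 2.3
a = ȳ − b·x̄ = 11 − 2.3·3 = 4.1
ŷ(3) = 4.1 + 2.3·3 = 11
residual = y − ŷ = 11 − 11 = 0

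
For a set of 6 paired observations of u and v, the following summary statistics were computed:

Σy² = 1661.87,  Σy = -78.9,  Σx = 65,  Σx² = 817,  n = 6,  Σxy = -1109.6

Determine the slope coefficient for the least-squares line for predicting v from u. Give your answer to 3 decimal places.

-2.259

Sxx = Σx² − (Σx)²/n = 817 − 704.166667 = 112.833333
Sxy = Σxy − (Σx)(Σy)/n = -1109.6 − (-854.75) = -254.85
b = Sxy/Sxx = -254.85/112.833333 = -2.258641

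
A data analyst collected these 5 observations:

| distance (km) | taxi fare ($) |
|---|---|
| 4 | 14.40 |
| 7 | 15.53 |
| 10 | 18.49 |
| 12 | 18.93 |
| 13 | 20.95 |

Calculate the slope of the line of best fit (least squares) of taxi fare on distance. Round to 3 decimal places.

0.700

n = 5, Σx = 46, Σy = 88.3, Σxy = 850.72, Σx² = 478
Sxx = Σx² − (Σx)²/n = 478 − 423.2 = 54.8
Sxy = Σxy − (Σx)(Σy)/n = 850.72 − 812.36 = 38.36
b = Sxy/Sxx = 38.36/54.8 = 0.7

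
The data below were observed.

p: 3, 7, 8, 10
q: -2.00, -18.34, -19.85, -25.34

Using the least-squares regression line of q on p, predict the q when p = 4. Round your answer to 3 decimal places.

n = 4, Σx = 28, Σy = -65.53, Σxy = -546.58, Σx² = 222
Sxx = Σx² − (Σx)²/n = 222 − 196 = 26
Sxy = Σxy − (Σx)(Σy)/n = -546.58 − (-458.71) = -87.87
b = Sxy/Sxx = -87.87/26 = -3.379615
a = ȳ − b·x̄ = -16.3825 − (-3.379615)·7 = 7.274808
ŷ(4) = a + b·4 = 7.274808 + (-3.379615)·4 = -6.243654

-6.244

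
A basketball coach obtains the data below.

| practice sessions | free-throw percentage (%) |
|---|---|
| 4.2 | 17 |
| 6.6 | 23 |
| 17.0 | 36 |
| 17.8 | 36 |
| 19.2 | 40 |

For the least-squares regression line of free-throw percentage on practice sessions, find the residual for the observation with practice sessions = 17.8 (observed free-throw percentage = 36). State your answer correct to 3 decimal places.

-1.173

n = 5, Σx = 64.8, Σy = 152, Σxy = 2244, Σx² = 1035.68
Sxx = Σx² − (Σx)²/n = 1035.68 − 839.808 = 195.872
Sxy = Σxy − (Σx)(Σy)/n = 2244 − 1969.92 = 274.08
b = Sxy/Sxx = 274.08/195.872 = 1.399281
a = ȳ − b·x̄ = 30.4 − 1.399281·12.96 = 12.265316
ŷ(17.8) = 12.265316 + 1.399281·17.8 = 37.172521
residual = y − ŷ = 36 − 37.172521 = -1.172521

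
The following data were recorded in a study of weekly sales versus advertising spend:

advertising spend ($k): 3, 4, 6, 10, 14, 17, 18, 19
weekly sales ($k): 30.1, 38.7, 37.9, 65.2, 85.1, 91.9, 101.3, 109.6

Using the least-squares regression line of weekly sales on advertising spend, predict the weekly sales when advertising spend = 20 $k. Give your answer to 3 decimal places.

111.261

n = 8, Σx = 91, Σy = 559.8, Σxy = 7784, Σx² = 1331
Sxx = Σx² − (Σx)²/n = 1331 − 1035.125 = 295.875
Sxy = Σxy − (Σx)(Σy)/n = 7784 − 6367.725 = 1416.275
b = Sxy/Sxx = 1416.275/295.875 = 4.786734
a = ȳ − b·x̄ = 69.975 − 4.786734·11.375 = 15.525898
ŷ(20) = a + b·20 = 15.525898 + 4.786734·20 = 111.260583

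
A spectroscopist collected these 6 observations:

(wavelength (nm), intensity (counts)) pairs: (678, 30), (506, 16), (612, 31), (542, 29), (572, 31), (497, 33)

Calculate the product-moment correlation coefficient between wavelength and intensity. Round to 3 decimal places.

0.342

n = 6, Σx = 3407, Σy = 170, Σxy = 97259, Σx² = 1958221, Σy² = 5008
Sxx = Σx² − (Σx)²/n = 1958221 − 1934608.166667 = 23612.833333
Sxy = Σxy − (Σx)(Σy)/n = 97259 − 96531.666667 = 727.333333
Syy = Σy² − (Σy)²/n = 5008 − 4816.666667 = 191.333333
r = Sxy/√(Sxx·Syy) = 727.333333/√(4517922.111111) = 727.333333/2125.540428 = 0.342187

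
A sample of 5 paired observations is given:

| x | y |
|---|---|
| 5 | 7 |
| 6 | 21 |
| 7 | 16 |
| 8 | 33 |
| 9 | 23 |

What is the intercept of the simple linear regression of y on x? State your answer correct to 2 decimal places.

n = 5, Σx = 35, Σy = 100, Σxy = 744, Σx² = 255
Sxx = Σx² − (Σx)²/n = 255 − 245 = 10
Sxy = Σxy − (Σx)(Σy)/n = 744 − 700 = 44
b = Sxy/Sxx = 44/10 = 4.4
a = ȳ − b·x̄ = 20 − 4.4·7 = -10.8

-10.80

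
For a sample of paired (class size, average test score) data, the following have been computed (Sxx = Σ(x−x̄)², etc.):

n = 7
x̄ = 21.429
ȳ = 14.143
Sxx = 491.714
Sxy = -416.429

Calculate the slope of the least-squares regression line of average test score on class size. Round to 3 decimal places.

-0.847

b = Sxy/Sxx = -416.429/491.714 = -0.846893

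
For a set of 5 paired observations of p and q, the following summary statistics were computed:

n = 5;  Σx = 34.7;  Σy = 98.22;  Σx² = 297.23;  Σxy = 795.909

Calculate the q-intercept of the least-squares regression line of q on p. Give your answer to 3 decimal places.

Sxx = Σx² − (Σx)²/n = 297.23 − 240.818 = 56.412
Sxy = Σxy − (Σx)(Σy)/n = 795.909 − 681.6468 = 114.2622
b = Sxy/Sxx = 114.2622/56.412 = 2.025495
a = ȳ − b·x̄ = 19.644 − 2.025495·6.94 = 5.587068

5.587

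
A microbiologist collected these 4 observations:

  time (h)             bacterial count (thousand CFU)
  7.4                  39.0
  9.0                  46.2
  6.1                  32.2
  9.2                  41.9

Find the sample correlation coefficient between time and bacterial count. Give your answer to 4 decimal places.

0.9263

n = 4, Σx = 31.7, Σy = 159.3, Σxy = 1286.3, Σx² = 257.61, Σy² = 6447.89
Sxx = Σx² − (Σx)²/n = 257.61 − 251.2225 = 6.3875
Sxy = Σxy − (Σx)(Σy)/n = 1286.3 − 1262.4525 = 23.8475
Syy = Σy² − (Σy)²/n = 6447.89 − 6344.1225 = 103.7675
r = Sxy/√(Sxx·Syy) = 23.8475/√(662.814906) = 23.8475/25.745192 = 0.926289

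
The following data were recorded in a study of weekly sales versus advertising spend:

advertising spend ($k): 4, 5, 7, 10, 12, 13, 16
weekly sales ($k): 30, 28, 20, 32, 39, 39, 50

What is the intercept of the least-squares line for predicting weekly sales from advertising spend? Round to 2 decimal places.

16.36

n = 7, Σx = 67, Σy = 238, Σxy = 2495, Σx² = 759
Sxx = Σx² − (Σx)²/n = 759 − 641.285714 = 117.714286
Sxy = Σxy − (Σx)(Σy)/n = 2495 − 2278 = 217
b = Sxy/Sxx = 217/117.714286 = 1.843447
a = ȳ − b·x̄ = 34 − 1.843447·9.571429 = 16.355583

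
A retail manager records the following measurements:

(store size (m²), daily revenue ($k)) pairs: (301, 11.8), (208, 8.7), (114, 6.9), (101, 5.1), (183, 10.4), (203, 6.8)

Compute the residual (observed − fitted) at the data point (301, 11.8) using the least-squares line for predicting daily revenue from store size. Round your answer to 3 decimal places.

n = 6, Σx = 1110, Σy = 49.7, Σxy = 9946.7, Σx² = 231760
Sxx = Σx² − (Σx)²/n = 231760 − 205350 = 26410
Sxy = Σxy − (Σx)(Σy)/n = 9946.7 − 9194.5 = 752.2
b = Sxy/Sxx = 752.2/26410 = 0.028482
a = ȳ − b·x̄ = 8.283333 − 0.028482·185 = 3.014231
ŷ(301) = 3.014231 + 0.028482·301 = 11.587203
residual = y − ŷ = 11.8 − 11.587203 = 0.212797

0.213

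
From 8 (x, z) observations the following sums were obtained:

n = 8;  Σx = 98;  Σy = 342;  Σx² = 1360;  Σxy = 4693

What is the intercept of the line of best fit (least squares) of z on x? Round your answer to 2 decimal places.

4.08

Sxx = Σx² − (Σx)²/n = 1360 − 1200.5 = 159.5
Sxy = Σxy − (Σx)(Σy)/n = 4693 − 4189.5 = 503.5
b = Sxy/Sxx = 503.5/159.5 = 3.156740
a = ȳ − b·x̄ = 42.75 − 3.156740·12.25 = 4.079937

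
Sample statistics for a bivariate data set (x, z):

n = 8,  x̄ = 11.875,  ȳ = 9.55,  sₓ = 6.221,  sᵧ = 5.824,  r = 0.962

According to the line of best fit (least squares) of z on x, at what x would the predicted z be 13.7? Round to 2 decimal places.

b = r · sᵧ/sₓ = 0.962 · 5.824/6.221 = 0.900609
a = ȳ − b·x̄ = 9.55 − 0.900609·11.875 = -1.144731
Set a + b·x = 13.7: x = (13.7 − (-1.144731)) / 0.900609 = 16.482994

16.48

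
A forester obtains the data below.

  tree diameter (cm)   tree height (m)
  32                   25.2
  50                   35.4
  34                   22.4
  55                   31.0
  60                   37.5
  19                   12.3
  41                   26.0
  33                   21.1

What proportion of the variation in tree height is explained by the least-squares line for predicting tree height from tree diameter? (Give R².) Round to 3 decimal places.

0.905

n = 8, Σx = 324, Σy = 210.9, Σxy = 9289, Σx² = 14436, Σy² = 6029.71
Sxx = Σx² − (Σx)²/n = 14436 − 13122 = 1314
Sxy = Σxy − (Σx)(Σy)/n = 9289 − 8541.45 = 747.55
Syy = Σy² − (Σy)²/n = 6029.71 − 5559.85125 = 469.85875
R² = Sxy²/(Sxx·Syy) = (747.55)²/(1314·469.85875) = 0.905144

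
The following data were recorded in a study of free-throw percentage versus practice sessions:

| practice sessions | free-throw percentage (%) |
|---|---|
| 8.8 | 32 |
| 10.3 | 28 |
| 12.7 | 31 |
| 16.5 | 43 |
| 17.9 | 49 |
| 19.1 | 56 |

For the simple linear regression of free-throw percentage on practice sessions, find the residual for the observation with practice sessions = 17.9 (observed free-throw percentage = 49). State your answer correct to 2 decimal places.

0.04

n = 6, Σx = 85.3, Σy = 239, Σxy = 3619.9, Σx² = 1302.29
Sxx = Σx² − (Σx)²/n = 1302.29 − 1212.681667 = 89.608333
Sxy = Σxy − (Σx)(Σy)/n = 3619.9 − 3397.783333 = 222.116667
b = Sxy/Sxx = 222.116667/89.608333 = 2.478750
a = ȳ − b·x̄ = 39.833333 − 2.478750·14.216667 = 4.593769
ŷ(17.9) = 4.593769 + 2.478750·17.9 = 48.963396
residual = y − ŷ = 49 − 48.963396 = 0.036604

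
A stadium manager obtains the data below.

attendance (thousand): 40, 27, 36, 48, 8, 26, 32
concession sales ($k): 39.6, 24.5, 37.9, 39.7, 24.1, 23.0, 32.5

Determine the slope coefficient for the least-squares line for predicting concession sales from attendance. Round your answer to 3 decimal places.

n = 7, Σx = 217, Σy = 221.3, Σxy = 7346.3, Σx² = 7693
Sxx = Σx² − (Σx)²/n = 7693 − 6727 = 966
Sxy = Σxy − (Σx)(Σy)/n = 7346.3 − 6860.3 = 486
b = Sxy/Sxx = 486/966 = 0.503106

0.503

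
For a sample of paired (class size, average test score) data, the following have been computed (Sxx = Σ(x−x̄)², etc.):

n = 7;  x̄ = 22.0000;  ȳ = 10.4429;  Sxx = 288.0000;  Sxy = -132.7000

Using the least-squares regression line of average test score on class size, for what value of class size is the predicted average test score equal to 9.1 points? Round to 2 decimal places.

b = Sxy/Sxx = -132.7/288 = -0.460764
a = ȳ − b·x̄ = 10.4429 − (-0.460764)·22 = 20.579706
Set a + b·x = 9.1: x = (9.1 − 20.579706) / (-0.460764) = 24.914508

24.91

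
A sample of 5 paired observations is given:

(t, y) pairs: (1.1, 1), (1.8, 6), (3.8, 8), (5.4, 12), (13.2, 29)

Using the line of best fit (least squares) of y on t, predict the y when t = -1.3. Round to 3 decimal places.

-2.734

n = 5, Σx = 25.3, Σy = 56, Σxy = 489.9, Σx² = 222.29
Sxx = Σx² − (Σx)²/n = 222.29 − 128.018 = 94.272
Sxy = Σxy − (Σx)(Σy)/n = 489.9 − 283.36 = 206.54
b = Sxy/Sxx = 206.54/94.272 = 2.190894
a = ȳ − b·x̄ = 11.2 − 2.190894·5.06 = 0.114074
ŷ(-1.3) = a + b·-1.3 = 0.114074 + 2.190894·(-1.3) = -2.734089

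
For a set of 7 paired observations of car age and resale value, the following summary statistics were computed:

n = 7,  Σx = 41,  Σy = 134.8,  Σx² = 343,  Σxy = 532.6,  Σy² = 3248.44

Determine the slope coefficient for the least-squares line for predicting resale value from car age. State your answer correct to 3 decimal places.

-2.498

Sxx = Σx² − (Σx)²/n = 343 − 240.142857 = 102.857143
Sxy = Σxy − (Σx)(Σy)/n = 532.6 − 789.542857 = -256.942857
b = Sxy/Sxx = -256.942857/102.857143 = -2.498056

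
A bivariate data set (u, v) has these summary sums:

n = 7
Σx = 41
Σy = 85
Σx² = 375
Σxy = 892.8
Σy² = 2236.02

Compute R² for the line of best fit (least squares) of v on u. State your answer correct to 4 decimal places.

Sxx = Σx² − (Σx)²/n = 375 − 240.142857 = 134.857143
Sxy = Σxy − (Σx)(Σy)/n = 892.8 − 497.857143 = 394.942857
Syy = Σy² − (Σy)²/n = 2236.02 − 1032.142857 = 1203.877143
R² = Sxy²/(Sxx·Syy) = (394.942857)²/(134.857143·1203.877143) = 0.960754

0.9608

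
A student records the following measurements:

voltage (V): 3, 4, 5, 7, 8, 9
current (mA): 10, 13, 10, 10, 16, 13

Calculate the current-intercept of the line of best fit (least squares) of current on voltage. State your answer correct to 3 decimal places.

8.786

n = 6, Σx = 36, Σy = 72, Σxy = 447, Σx² = 244
Sxx = Σx² − (Σx)²/n = 244 − 216 = 28
Sxy = Σxy − (Σx)(Σy)/n = 447 − 432 = 15
b = Sxy/Sxx = 15/28 = 0.535714
a = ȳ − b·x̄ = 12 − 0.535714·6 = 8.785714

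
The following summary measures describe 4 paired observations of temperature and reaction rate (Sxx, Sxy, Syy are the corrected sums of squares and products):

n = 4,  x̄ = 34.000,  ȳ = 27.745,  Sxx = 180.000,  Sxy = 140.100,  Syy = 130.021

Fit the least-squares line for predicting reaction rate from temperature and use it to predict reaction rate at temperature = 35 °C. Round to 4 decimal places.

b = Sxy/Sxx = 140.1/180 = 0.778333
a = ȳ − b·x̄ = 27.745 − 0.778333·34 = 1.281667
ŷ(35) = a + b·35 = 1.281667 + 0.778333·35 = 28.523333

28.5233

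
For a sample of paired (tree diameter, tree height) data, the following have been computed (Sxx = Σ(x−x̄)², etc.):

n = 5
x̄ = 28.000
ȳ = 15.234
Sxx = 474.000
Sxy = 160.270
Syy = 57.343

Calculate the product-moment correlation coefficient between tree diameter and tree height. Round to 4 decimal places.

r = Sxy/√(Sxx·Syy) = 160.27/√(27180.582) = 160.27/164.865345 = 0.972127

0.9721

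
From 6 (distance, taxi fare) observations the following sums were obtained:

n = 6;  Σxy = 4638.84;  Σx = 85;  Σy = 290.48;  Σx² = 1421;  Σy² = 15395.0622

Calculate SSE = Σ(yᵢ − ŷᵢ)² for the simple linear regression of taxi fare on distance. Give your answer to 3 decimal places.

Sxx = Σx² − (Σx)²/n = 1421 − 1204.166667 = 216.833333
Sxy = Σxy − (Σx)(Σy)/n = 4638.84 − 4115.133333 = 523.706667
Syy = Σy² − (Σy)²/n = 15395.0622 − 14063.105067 = 1331.957133
b = Sxy/Sxx = 523.706667/216.833333 = 2.415250
SSE = Syy − b·Sxy = 1331.957133 − 2.415250·523.706667 = 67.074707

67.075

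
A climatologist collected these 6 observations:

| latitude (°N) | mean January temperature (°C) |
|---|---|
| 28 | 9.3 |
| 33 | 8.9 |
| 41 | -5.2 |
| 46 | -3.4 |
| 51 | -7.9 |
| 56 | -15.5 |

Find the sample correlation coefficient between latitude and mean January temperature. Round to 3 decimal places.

n = 6, Σx = 255, Σy = -13.8, Σxy = -1086.4, Σx² = 11407, Σy² = 506.96
Sxx = Σx² − (Σx)²/n = 11407 − 10837.5 = 569.5
Sxy = Σxy − (Σx)(Σy)/n = -1086.4 − (-586.5) = -499.9
Syy = Σy² − (Σy)²/n = 506.96 − 31.74 = 475.22
r = Sxy/√(Sxx·Syy) = -499.9/√(270637.79) = -499.9/520.228594 = -0.960924

-0.961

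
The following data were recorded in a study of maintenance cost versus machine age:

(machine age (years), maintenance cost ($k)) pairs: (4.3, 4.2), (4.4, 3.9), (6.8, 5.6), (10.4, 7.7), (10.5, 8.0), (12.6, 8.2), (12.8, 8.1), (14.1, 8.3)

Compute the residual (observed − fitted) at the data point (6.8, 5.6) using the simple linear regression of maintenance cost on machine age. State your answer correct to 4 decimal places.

n = 8, Σx = 75.9, Σy = 54, Σxy = 561.41, Σx² = 823.91
Sxx = Σx² − (Σx)²/n = 823.91 − 720.10125 = 103.80875
Sxy = Σxy − (Σx)(Σy)/n = 561.41 − 512.325 = 49.085
b = Sxy/Sxx = 49.085/103.80875 = 0.472841
a = ȳ − b·x̄ = 6.75 − 0.472841·9.4875 = 2.263924
ŷ(6.8) = 2.263924 + 0.472841·6.8 = 5.479241
residual = y − ŷ = 5.6 − 5.479241 = 0.120759

0.1208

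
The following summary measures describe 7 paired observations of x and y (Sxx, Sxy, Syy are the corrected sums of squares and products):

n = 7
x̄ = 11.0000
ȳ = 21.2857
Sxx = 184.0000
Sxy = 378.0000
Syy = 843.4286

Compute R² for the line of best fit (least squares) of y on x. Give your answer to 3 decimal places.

0.921

R² = Sxy²/(Sxx·Syy) = (378)²/(184·843.4286) = 0.920699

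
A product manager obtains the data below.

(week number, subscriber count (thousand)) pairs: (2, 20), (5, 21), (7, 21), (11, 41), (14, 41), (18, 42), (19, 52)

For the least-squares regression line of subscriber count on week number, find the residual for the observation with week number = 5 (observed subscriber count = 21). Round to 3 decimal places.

n = 7, Σx = 76, Σy = 238, Σxy = 3061, Σx² = 1080
Sxx = Σx² − (Σx)²/n = 1080 − 825.142857 = 254.857143
Sxy = Σxy − (Σx)(Σy)/n = 3061 − 2584 = 477
b = Sxy/Sxx = 477/254.857143 = 1.871637
a = ȳ − b·x̄ = 34 − 1.871637·10.857143 = 13.679372
ŷ(5) = 13.679372 + 1.871637·5 = 23.037556
residual = y − ŷ = 21 − 23.037556 = -2.037556

-2.038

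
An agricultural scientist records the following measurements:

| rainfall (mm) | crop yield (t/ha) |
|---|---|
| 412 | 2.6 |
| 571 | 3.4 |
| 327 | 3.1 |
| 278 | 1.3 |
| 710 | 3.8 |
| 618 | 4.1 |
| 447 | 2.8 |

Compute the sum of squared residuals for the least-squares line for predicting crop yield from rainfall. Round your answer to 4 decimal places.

1.5199

n = 7, Σx = 3363, Σy = 21.1, Σxy = 10871.1, Σx² = 1765831, Σy² = 68.71
Sxx = Σx² − (Σx)²/n = 1765831 − 1615681.285714 = 150149.714286
Sxy = Σxy − (Σx)(Σy)/n = 10871.1 − 10137.042857 = 734.057143
Syy = Σy² − (Σy)²/n = 68.71 − 63.601429 = 5.108571
b = Sxy/Sxx = 734.057143/150149.714286 = 0.004889
SSE = Syy − b·Sxy = 5.108571 − 0.004889·734.057143 = 1.519887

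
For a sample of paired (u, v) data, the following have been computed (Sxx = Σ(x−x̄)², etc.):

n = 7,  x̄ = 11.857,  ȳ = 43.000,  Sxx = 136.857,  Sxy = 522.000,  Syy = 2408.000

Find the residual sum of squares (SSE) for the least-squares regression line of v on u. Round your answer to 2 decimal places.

416.99

b = Sxy/Sxx = 522/136.857 = 3.814200
SSE = Syy − b·Sxy = 2408 − 3.814200·522 = 416.987483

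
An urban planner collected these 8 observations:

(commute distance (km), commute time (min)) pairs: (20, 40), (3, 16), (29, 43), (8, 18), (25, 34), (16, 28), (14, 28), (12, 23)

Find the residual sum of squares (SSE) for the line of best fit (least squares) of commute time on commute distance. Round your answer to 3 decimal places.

n = 8, Σx = 127, Σy = 230, Σxy = 4205, Σx² = 2535, Σy² = 7282
Sxx = Σx² − (Σx)²/n = 2535 − 2016.125 = 518.875
Sxy = Σxy − (Σx)(Σy)/n = 4205 − 3651.25 = 553.75
Syy = Σy² − (Σy)²/n = 7282 − 6612.5 = 669.5
b = Sxy/Sxx = 553.75/518.875 = 1.067213
SSE = Syy − b·Sxy = 669.5 − 1.067213·553.75 = 78.530956

78.531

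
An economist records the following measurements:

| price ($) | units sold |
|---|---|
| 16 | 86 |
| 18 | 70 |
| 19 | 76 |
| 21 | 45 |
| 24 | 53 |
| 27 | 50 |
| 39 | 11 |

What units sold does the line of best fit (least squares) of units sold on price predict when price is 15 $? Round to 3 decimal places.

n = 7, Σx = 164, Σy = 391, Σxy = 8076, Σx² = 4208
Sxx = Σx² − (Σx)²/n = 4208 − 3842.285714 = 365.714286
Sxy = Σxy − (Σx)(Σy)/n = 8076 − 9160.571429 = -1084.571429
b = Sxy/Sxx = -1084.571429/365.714286 = -2.965625
a = ȳ − b·x̄ = 55.857143 − (-2.965625)·23.428571 = 125.3375
ŷ(15) = a + b·15 = 125.3375 + (-2.965625)·15 = 80.853125

80.853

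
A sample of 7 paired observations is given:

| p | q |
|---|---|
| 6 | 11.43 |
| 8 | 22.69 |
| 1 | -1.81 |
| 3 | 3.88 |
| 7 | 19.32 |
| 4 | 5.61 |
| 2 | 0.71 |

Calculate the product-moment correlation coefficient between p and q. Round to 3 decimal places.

n = 7, Σx = 31, Σy = 61.83, Σxy = 419.03, Σx² = 179, Σy² = 1069.0501
Sxx = Σx² − (Σx)²/n = 179 − 137.285714 = 41.714286
Sxy = Σxy − (Σx)(Σy)/n = 419.03 − 273.818571 = 145.211429
Syy = Σy² − (Σy)²/n = 1069.0501 − 546.135557 = 522.914543
r = Sxy/√(Sxx·Syy) = 145.211429/√(21813.006645) = 145.211429/147.692270 = 0.983203

0.983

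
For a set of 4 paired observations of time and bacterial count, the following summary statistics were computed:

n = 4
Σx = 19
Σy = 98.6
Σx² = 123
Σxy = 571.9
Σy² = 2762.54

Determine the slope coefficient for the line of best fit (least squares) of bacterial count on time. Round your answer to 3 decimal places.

3.162

Sxx = Σx² − (Σx)²/n = 123 − 90.25 = 32.75
Sxy = Σxy − (Σx)(Σy)/n = 571.9 − 468.35 = 103.55
b = Sxy/Sxx = 103.55/32.75 = 3.161832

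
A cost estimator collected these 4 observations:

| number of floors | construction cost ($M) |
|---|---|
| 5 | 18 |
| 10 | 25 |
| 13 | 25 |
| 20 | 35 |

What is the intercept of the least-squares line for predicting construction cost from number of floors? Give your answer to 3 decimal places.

12.631

n = 4, Σx = 48, Σy = 103, Σxy = 1365, Σx² = 694
Sxx = Σx² − (Σx)²/n = 694 − 576 = 118
Sxy = Σxy − (Σx)(Σy)/n = 1365 − 1236 = 129
b = Sxy/Sxx = 129/118 = 1.093220
a = ȳ − b·x̄ = 25.75 − 1.093220·12 = 12.631356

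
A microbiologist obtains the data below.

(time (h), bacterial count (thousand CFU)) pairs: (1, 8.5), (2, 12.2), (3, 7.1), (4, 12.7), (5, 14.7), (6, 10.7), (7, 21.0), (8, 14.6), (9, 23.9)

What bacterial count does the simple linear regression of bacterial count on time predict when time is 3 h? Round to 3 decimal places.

n = 9, Σx = 45, Σy = 125.4, Σxy = 721.6, Σx² = 285
Sxx = Σx² − (Σx)²/n = 285 − 225 = 60
Sxy = Σxy − (Σx)(Σy)/n = 721.6 − 627 = 94.6
b = Sxy/Sxx = 94.6/60 = 1.576667
a = ȳ − b·x̄ = 13.933333 − 1.576667·5 = 6.05
ŷ(3) = a + b·3 = 6.05 + 1.576667·3 = 10.78

10.780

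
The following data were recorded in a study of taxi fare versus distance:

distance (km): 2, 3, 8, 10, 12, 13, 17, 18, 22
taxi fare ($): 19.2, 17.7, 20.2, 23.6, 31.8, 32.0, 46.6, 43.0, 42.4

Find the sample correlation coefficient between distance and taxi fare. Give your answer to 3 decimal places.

0.928

n = 9, Σx = 105, Σy = 276.5, Σxy = 3785.7, Σx² = 1587, Σy² = 9500.49
Sxx = Σx² − (Σx)²/n = 1587 − 1225 = 362
Sxy = Σxy − (Σx)(Σy)/n = 3785.7 − 3225.833333 = 559.866667
Syy = Σy² − (Σy)²/n = 9500.49 − 8494.694444 = 1005.795556
r = Sxy/√(Sxx·Syy) = 559.866667/√(364097.991111) = 559.866667/603.405329 = 0.927845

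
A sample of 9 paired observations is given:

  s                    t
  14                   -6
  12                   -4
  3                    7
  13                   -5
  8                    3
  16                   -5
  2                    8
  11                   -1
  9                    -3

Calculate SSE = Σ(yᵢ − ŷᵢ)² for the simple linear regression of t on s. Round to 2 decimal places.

22.13

n = 9, Σx = 88, Σy = -6, Σxy = -254, Σx² = 1044, Σy² = 234
Sxx = Σx² − (Σx)²/n = 1044 − 860.444444 = 183.555556
Sxy = Σxy − (Σx)(Σy)/n = -254 − (-58.666667) = -195.333333
Syy = Σy² − (Σy)²/n = 234 − 4 = 230
b = Sxy/Sxx = -195.333333/183.555556 = -1.064165
SSE = Syy − b·Sxy = 230 − (-1.064165)·(-195.333333) = 22.133172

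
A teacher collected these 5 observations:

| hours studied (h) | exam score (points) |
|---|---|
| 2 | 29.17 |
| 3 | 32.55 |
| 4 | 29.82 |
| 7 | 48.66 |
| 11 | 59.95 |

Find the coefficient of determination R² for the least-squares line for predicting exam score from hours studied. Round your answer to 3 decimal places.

n = 5, Σx = 27, Σy = 200.15, Σxy = 1275.34, Σx² = 199, Σy² = 8761.4219
Sxx = Σx² − (Σx)²/n = 199 − 145.8 = 53.2
Sxy = Σxy − (Σx)(Σy)/n = 1275.34 − 1080.81 = 194.53
Syy = Σy² − (Σy)²/n = 8761.4219 − 8012.0045 = 749.4174
R² = Sxy²/(Sxx·Syy) = (194.53)²/(53.2·749.4174) = 0.949156

0.949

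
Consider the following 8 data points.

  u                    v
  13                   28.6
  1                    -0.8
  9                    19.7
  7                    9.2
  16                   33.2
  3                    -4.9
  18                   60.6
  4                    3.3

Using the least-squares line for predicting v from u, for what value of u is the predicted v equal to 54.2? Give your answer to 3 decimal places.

19.604

n = 8, Σx = 71, Σy = 148.9, Σxy = 2233.2, Σx² = 905
Sxx = Σx² − (Σx)²/n = 905 − 630.125 = 274.875
Sxy = Σxy − (Σx)(Σy)/n = 2233.2 − 1321.4875 = 911.7125
b = Sxy/Sxx = 911.7125/274.875 = 3.316826
a = ȳ − b·x̄ = 18.6125 − 3.316826·8.875 = -10.824329
Set a + b·x = 54.2: x = (54.2 − (-10.824329)) / 3.316826 = 19.604385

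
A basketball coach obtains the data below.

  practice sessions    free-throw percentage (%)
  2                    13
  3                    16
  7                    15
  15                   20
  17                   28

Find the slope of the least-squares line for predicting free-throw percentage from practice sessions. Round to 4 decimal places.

n = 5, Σx = 44, Σy = 92, Σxy = 955, Σx² = 576
Sxx = Σx² − (Σx)²/n = 576 − 387.2 = 188.8
Sxy = Σxy − (Σx)(Σy)/n = 955 − 809.6 = 145.4
b = Sxy/Sxx = 145.4/188.8 = 0.770127

0.7701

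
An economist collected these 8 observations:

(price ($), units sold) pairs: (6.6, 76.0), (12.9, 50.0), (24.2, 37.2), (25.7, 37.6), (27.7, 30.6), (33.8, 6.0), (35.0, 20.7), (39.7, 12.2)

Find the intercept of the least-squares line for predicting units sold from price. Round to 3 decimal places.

n = 8, Σx = 205.6, Σy = 270.3, Σxy = 5272.42, Σx² = 6166.92
Sxx = Σx² − (Σx)²/n = 6166.92 − 5283.92 = 883
Sxy = Σxy − (Σx)(Σy)/n = 5272.42 − 6946.71 = -1674.29
b = Sxy/Sxx = -1674.29/883 = -1.896138
a = ȳ − b·x̄ = 33.7875 − (-1.896138)·25.7 = 82.518251

82.518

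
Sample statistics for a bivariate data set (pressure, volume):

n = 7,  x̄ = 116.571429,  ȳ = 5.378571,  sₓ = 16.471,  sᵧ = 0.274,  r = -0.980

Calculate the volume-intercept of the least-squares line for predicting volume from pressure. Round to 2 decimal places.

b = r · sᵧ/sₓ = -0.98 · 0.274/16.471 = -0.016303
a = ȳ − b·x̄ = 5.378571 − (-0.016303)·116.571429 = 7.278987

7.28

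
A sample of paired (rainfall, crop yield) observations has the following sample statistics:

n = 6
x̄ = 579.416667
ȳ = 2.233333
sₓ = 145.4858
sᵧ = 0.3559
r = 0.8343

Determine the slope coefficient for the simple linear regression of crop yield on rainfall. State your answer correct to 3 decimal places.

0.002

b = r · sᵧ/sₓ = 0.8343 · 0.3559/145.4858 = 0.002041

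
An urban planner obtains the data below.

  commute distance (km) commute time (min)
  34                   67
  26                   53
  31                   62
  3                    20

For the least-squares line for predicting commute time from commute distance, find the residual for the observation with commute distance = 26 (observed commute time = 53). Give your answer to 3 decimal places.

n = 4, Σx = 94, Σy = 202, Σxy = 5638, Σx² = 2802
Sxx = Σx² − (Σx)²/n = 2802 − 2209 = 593
Sxy = Σxy − (Σx)(Σy)/n = 5638 − 4747 = 891
b = Sxy/Sxx = 891/593 = 1.502530
a = ȳ − b·x̄ = 50.5 − 1.502530·23.5 = 15.190556
ŷ(26) = 15.190556 + 1.502530·26 = 54.256324
residual = y − ŷ = 53 − 54.256324 = -1.256324

-1.256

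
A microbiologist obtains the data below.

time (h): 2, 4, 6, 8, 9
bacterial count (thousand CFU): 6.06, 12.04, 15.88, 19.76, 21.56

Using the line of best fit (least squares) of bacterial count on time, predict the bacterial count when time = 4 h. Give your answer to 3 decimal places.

n = 5, Σx = 29, Σy = 75.3, Σxy = 507.68, Σx² = 201
Sxx = Σx² − (Σx)²/n = 201 − 168.2 = 32.8
Sxy = Σxy − (Σx)(Σy)/n = 507.68 − 436.74 = 70.94
b = Sxy/Sxx = 70.94/32.8 = 2.162805
a = ȳ − b·x̄ = 15.06 − 2.162805·5.8 = 2.515732
ŷ(4) = a + b·4 = 2.515732 + 2.162805·4 = 11.166951

11.167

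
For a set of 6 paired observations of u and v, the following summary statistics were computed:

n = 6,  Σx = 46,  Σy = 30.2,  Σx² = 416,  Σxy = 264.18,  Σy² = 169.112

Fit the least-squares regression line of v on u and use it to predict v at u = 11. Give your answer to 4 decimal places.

6.7516

Sxx = Σx² − (Σx)²/n = 416 − 352.666667 = 63.333333
Sxy = Σxy − (Σx)(Σy)/n = 264.18 − 231.533333 = 32.646667
b = Sxy/Sxx = 32.646667/63.333333 = 0.515474
a = ȳ − b·x̄ = 5.033333 − 0.515474·7.666667 = 1.081368
ŷ(11) = a + b·11 = 1.081368 + 0.515474·11 = 6.751579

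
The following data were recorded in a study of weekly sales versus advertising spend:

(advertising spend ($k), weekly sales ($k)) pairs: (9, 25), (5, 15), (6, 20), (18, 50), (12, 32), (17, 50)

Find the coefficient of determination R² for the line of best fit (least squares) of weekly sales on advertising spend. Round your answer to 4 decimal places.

0.9863

n = 6, Σx = 67, Σy = 192, Σxy = 2554, Σx² = 899, Σy² = 7274
Sxx = Σx² − (Σx)²/n = 899 − 748.166667 = 150.833333
Sxy = Σxy − (Σx)(Σy)/n = 2554 − 2144 = 410
Syy = Σy² − (Σy)²/n = 7274 − 6144 = 1130
R² = Sxy²/(Sxx·Syy) = (410)²/(150.833333·1130) = 0.986261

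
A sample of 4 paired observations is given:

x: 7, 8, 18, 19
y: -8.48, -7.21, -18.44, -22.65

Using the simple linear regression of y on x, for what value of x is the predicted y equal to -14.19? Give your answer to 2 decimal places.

13.00

n = 4, Σx = 52, Σy = -56.78, Σxy = -879.31, Σx² = 798
Sxx = Σx² − (Σx)²/n = 798 − 676 = 122
Sxy = Σxy − (Σx)(Σy)/n = -879.31 − (-738.14) = -141.17
b = Sxy/Sxx = -141.17/122 = -1.157131
a = ȳ − b·x̄ = -14.195 − (-1.157131)·13 = 0.847705
Set a + b·x = -14.19: x = (-14.19 − 0.847705) / (-1.157131) = 12.995679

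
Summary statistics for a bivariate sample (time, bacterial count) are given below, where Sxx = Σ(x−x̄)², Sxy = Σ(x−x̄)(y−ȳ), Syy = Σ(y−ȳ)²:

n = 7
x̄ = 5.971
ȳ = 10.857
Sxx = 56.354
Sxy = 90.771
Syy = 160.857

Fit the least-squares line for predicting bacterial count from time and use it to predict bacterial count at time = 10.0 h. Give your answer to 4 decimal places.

17.3466

b = Sxy/Sxx = 90.771/56.354 = 1.610729
a = ȳ − b·x̄ = 10.857 − 1.610729·5.971 = 1.239339
ŷ(10.0) = a + b·10.0 = 1.239339 + 1.610729·10 = 17.346626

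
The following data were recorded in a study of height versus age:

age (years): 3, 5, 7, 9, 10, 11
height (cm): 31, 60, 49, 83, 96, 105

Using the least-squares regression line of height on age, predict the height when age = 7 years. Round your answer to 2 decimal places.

n = 6, Σx = 45, Σy = 424, Σxy = 3598, Σx² = 385
Sxx = Σx² − (Σx)²/n = 385 − 337.5 = 47.5
Sxy = Σxy − (Σx)(Σy)/n = 3598 − 3180 = 418
b = Sxy/Sxx = 418/47.5 = 8.8
a = ȳ − b·x̄ = 70.666667 − 8.8·7.5 = 4.666667
ŷ(7) = a + b·7 = 4.666667 + 8.8·7 = 66.266667

66.27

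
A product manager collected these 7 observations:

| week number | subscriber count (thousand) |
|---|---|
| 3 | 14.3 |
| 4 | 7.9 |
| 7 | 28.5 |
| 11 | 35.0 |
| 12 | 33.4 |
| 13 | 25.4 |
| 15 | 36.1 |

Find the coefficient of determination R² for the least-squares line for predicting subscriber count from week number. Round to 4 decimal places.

0.7062

n = 7, Σx = 65, Σy = 180.6, Σxy = 1931.5, Σx² = 733, Σy² = 5368.08
Sxx = Σx² − (Σx)²/n = 733 − 603.571429 = 129.428571
Sxy = Σxy − (Σx)(Σy)/n = 1931.5 − 1677 = 254.5
Syy = Σy² − (Σy)²/n = 5368.08 − 4659.48 = 708.6
R² = Sxy²/(Sxx·Syy) = (254.5)²/(129.428571·708.6) = 0.706227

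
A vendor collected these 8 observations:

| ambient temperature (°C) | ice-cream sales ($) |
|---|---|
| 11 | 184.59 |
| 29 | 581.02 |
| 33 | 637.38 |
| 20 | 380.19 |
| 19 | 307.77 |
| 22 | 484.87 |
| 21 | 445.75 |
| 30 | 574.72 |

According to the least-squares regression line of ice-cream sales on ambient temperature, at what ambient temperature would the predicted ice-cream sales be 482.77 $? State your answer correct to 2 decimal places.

24.72

n = 8, Σx = 185, Σy = 3596.29, Σxy = 90634.53, Σx² = 4637
Sxx = Σx² − (Σx)²/n = 4637 − 4278.125 = 358.875
Sxy = Σxy − (Σx)(Σy)/n = 90634.53 − 83164.20625 = 7470.32375
b = Sxy/Sxx = 7470.32375/358.875 = 20.815949
a = ȳ − b·x̄ = 449.53625 − 20.815949·23.125 = -31.832574
Set a + b·x = 482.77: x = (482.77 − (-31.832574)) / 20.815949 = 24.721552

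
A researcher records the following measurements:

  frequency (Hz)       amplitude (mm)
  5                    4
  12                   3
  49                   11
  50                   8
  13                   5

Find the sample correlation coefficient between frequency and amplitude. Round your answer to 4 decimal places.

0.9099

n = 5, Σx = 129, Σy = 31, Σxy = 1060, Σx² = 5239, Σy² = 235
Sxx = Σx² − (Σx)²/n = 5239 − 3328.2 = 1910.8
Sxy = Σxy − (Σx)(Σy)/n = 1060 − 799.8 = 260.2
Syy = Σy² − (Σy)²/n = 235 − 192.2 = 42.8
r = Sxy/√(Sxx·Syy) = 260.2/√(81782.24) = 260.2/285.975943 = 0.909867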